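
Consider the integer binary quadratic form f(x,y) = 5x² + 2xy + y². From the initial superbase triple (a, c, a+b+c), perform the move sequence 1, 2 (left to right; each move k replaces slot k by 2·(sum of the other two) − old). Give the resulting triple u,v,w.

start (5,1,8) = (f(1,0),f(0,1),f(1,1))
replace slot 1: 2·(1+8) − 5 = 13 → (13,1,8)
replace slot 2: 2·(13+8) − 1 = 41 → (13,41,8)

13,41,8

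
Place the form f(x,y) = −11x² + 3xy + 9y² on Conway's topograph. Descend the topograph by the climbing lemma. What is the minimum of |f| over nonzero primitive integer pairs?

river: ρ → (9,15,-5)
river: ρ → (-5,15,9)
river: ρ → (9,3,-11)
river: ρ → (-11,19,1)
river: ρ → (1,19,-11)
river: ρ → (-11,3,9)
closes: descent 0, river 6
min |a| on river = 1

1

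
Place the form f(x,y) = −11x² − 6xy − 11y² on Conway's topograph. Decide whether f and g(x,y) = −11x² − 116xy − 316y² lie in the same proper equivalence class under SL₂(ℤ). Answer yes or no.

D₁ = -448, D₂ = -448
f is negative-definite; reduce −f:
−f: reduced (well bottom): (11,6,11) with a≤c, −a<b≤a
flip sign back: reduced form of f is (-11,-6,-11)
g is negative-definite; reduce −g:
−g: translate: b→6 (≡116 mod 22), so (11,116,316)→(11,6,11)
−g: reduced (well bottom): (11,6,11) with a≤c, −a<b≤a
flip sign back: reduced form of g is (-11,-6,-11)
reduced forms (-11, -6, -11) vs (-11, -6, -11) ⇒ equivalent

yes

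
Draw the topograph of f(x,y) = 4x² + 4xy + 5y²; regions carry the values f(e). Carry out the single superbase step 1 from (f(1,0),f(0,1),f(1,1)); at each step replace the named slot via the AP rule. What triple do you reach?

start (4,5,13) = (f(1,0),f(0,1),f(1,1))
replace slot 1: 2·(5+13) − 4 = 32 → (32,5,13)

32,5,13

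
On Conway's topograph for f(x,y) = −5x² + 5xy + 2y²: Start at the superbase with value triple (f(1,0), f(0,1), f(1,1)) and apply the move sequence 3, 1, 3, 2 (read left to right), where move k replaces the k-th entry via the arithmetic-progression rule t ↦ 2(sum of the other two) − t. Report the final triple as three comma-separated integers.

start (-5,2,2) = (f(1,0),f(0,1),f(1,1))
replace slot 3: 2·((-5)+2) − 2 = -8 → (-5,2,-8)
replace slot 1: 2·(2+(-8)) − (-5) = -7 → (-7,2,-8)
replace slot 3: 2·((-7)+2) − (-8) = -2 → (-7,2,-2)
replace slot 2: 2·((-7)+(-2)) − 2 = -20 → (-7,-20,-2)

-7,-20,-2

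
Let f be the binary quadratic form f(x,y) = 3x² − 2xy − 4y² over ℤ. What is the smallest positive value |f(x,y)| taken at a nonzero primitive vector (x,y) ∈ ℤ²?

descent: ρ → (-4,2,3)  [lands on river]
river: ρ → (3,4,-3)
river: ρ → (-3,2,4)
river: ρ → (4,6,-1)
river: ρ → (-1,6,4)
river: ρ → (4,2,-3)
river: ρ → (-3,4,3)
river: ρ → (3,2,-4)
river: ρ → (-4,6,1)
river: ρ → (1,6,-4)
closes: descent 1, river 10
min |a| on river = 1

1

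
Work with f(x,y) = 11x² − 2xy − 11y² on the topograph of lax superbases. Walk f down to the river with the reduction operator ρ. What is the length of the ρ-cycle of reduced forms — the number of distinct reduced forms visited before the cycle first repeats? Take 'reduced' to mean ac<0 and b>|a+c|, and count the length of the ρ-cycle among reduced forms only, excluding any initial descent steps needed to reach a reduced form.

D = 488, ⌊√D⌋ = 22
descent: ρ → (-11,2,11)  [lands on river]
river: ρ → (11,20,-2)
river: ρ → (-2,20,11)
river: ρ → (11,2,-11)
river: ρ → (-11,20,2)
river: ρ → (2,20,-11)
ρ-cycle length = 6 (tail of 1 descent step not counted)

6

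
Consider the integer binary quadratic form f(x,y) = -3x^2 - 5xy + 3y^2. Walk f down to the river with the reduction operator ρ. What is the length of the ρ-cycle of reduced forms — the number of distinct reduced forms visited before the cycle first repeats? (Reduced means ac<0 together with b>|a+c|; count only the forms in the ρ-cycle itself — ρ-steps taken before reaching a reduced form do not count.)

D = 61, ⌊√D⌋ = 7
descent: ρ → (3,5,-3)  [lands on river]
river: ρ → (-3,7,1)
river: ρ → (1,7,-3)
river: ρ → (-3,5,3)
river: ρ → (3,7,-1)
river: ρ → (-1,7,3)
ρ-cycle length = 6 (tail of 1 descent step not counted)

6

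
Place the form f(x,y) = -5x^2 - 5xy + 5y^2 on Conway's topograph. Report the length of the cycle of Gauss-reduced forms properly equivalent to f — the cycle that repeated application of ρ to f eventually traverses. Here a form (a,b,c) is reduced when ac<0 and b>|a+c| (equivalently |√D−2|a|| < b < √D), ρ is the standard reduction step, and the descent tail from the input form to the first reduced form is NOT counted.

D = 125, ⌊√D⌋ = 11
descent: ρ → (5,5,-5)  [lands on river]
river: ρ → (-5,5,5)
ρ-cycle length = 2 (tail of 1 descent step not counted)

2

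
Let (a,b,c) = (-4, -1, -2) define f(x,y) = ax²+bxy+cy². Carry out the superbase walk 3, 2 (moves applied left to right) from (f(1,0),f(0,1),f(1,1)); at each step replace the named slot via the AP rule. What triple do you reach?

start (-4,-2,-7) = (f(1,0),f(0,1),f(1,1))
replace slot 3: 2·((-4)+(-2)) − (-7) = -5 → (-4,-2,-5)
replace slot 2: 2·((-4)+(-5)) − (-2) = -16 → (-4,-16,-5)

-4,-16,-5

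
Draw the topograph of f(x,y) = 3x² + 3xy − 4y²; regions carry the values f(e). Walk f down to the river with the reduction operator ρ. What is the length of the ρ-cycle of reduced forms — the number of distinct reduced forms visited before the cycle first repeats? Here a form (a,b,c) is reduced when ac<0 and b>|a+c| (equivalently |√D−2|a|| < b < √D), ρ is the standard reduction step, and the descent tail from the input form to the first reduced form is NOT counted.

D = 57, ⌊√D⌋ = 7
river: ρ → (-4,5,2)
river: ρ → (2,7,-1)
river: ρ → (-1,7,2)
river: ρ → (2,5,-4)
river: ρ → (-4,3,3)
river: ρ → (3,3,-4)
ρ-cycle length = 6 (tail of 0 descent steps not counted)

6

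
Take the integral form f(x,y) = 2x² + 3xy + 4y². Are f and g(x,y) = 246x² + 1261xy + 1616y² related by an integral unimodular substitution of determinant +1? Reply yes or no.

D₁ = -23, D₂ = -23
f: translate: b→-1 (≡3 mod 4), so (2,3,4)→(2,-1,3)
f: reduced (well bottom): (2,-1,3) with a≤c, −a<b≤a
g: translate: b→-215 (≡1261 mod 492), so (246,1261,1616)→(246,-215,47)
g: flip: (246,-215,47)→(47,215,246)
g: translate: b→27 (≡215 mod 94), so (47,215,246)→(47,27,4)
g: flip: (47,27,4)→(4,-27,47)
g: translate: b→-3 (≡-27 mod 8), so (4,-27,47)→(4,-3,2)
g: flip: (4,-3,2)→(2,3,4)
g: translate: b→-1 (≡3 mod 4), so (2,3,4)→(2,-1,3)
g: reduced (well bottom): (2,-1,3) with a≤c, −a<b≤a
reduced forms (2, -1, 3) vs (2, -1, 3) ⇒ equivalent

yes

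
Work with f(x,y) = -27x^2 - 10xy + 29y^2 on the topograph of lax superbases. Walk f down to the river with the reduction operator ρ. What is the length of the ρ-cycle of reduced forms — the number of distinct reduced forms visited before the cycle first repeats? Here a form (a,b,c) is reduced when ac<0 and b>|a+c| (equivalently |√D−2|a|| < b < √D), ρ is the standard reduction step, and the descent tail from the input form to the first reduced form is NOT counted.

D = 3232, ⌊√D⌋ = 56
descent: ρ → (29,10,-27)  [lands on river]
river: ρ → (-27,44,12)
river: ρ → (12,52,-11)
river: ρ → (-11,36,44)
river: ρ → (44,52,-3)
river: ρ → (-3,56,8)
river: ρ → (8,56,-3)
river: ρ → (-3,52,44)
river: ρ → (44,36,-11)
river: ρ → (-11,52,12)
river: ρ → (12,44,-27)
river: ρ → (-27,10,29)
river: ρ → (29,48,-8)
river: ρ → (-8,48,29)
ρ-cycle length = 14 (tail of 1 descent step not counted)

14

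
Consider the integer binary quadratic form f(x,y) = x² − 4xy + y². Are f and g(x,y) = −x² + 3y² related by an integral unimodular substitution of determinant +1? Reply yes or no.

D₁ = 12, D₂ = 12
river cycle of f (length 2): (1, 2, -2), (-2, 2, 1)
river cycle of g (length 2): (-1, 2, 2), (2, 2, -1)
cycles differ ⇒ inequivalent

no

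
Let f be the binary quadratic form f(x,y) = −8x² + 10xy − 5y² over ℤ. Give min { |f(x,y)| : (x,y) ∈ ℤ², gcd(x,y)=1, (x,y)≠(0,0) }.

translate: b→6 (≡-10 mod 16), so (8,-10,5)→(8,6,3)
flip: (8,6,3)→(3,-6,8)
translate: b→0 (≡-6 mod 6), so (3,-6,8)→(3,0,5)
reduced (well bottom): (3,0,5) with a≤c, −a<b≤a
well minimum |f| = |-3| = 3 (negative-definite)

3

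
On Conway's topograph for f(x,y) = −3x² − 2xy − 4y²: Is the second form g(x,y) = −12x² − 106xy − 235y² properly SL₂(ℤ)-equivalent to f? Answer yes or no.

D₁ = -44, D₂ = -44
f is negative-definite; reduce −f:
−f: reduced (well bottom): (3,2,4) with a≤c, −a<b≤a
flip sign back: reduced form of f is (-3,-2,-4)
g is negative-definite; reduce −g:
−g: translate: b→10 (≡106 mod 24), so (12,106,235)→(12,10,3)
−g: flip: (12,10,3)→(3,-10,12)
−g: translate: b→2 (≡-10 mod 6), so (3,-10,12)→(3,2,4)
−g: reduced (well bottom): (3,2,4) with a≤c, −a<b≤a
flip sign back: reduced form of g is (-3,-2,-4)
reduced forms (-3, -2, -4) vs (-3, -2, -4) ⇒ equivalent

yes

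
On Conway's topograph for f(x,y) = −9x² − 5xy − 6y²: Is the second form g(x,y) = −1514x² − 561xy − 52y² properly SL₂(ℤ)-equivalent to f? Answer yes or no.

D₁ = -191, D₂ = -191
f is negative-definite; reduce −f:
−f: flip: (9,5,6)→(6,-5,9)
−f: reduced (well bottom): (6,-5,9) with a≤c, −a<b≤a
flip sign back: reduced form of f is (-6,5,-9)
g is negative-definite; reduce −g:
−g: flip: (1514,561,52)→(52,-561,1514)
−g: translate: b→-41 (≡-561 mod 104), so (52,-561,1514)→(52,-41,9)
−g: flip: (52,-41,9)→(9,41,52)
−g: translate: b→5 (≡41 mod 18), so (9,41,52)→(9,5,6)
−g: flip: (9,5,6)→(6,-5,9)
−g: reduced (well bottom): (6,-5,9) with a≤c, −a<b≤a
flip sign back: reduced form of g is (-6,5,-9)
reduced forms (-6, 5, -9) vs (-6, 5, -9) ⇒ equivalent

yes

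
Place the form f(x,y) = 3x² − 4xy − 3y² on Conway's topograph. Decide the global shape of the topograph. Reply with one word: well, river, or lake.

D = b²−4ac = (-4)² − 4·3·(-3) = 52
D > 0 non-square ⇒ indefinite ⇒ periodic river

river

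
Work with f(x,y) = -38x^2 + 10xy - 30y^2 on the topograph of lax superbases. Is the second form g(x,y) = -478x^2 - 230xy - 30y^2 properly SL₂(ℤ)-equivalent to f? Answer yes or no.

D₁ = -4460, D₂ = -4460
f is negative-definite; reduce −f:
−f: flip: (38,-10,30)→(30,10,38)
−f: reduced (well bottom): (30,10,38) with a≤c, −a<b≤a
flip sign back: reduced form of f is (-30,-10,-38)
g is negative-definite; reduce −g:
−g: flip: (478,230,30)→(30,-230,478)
−g: translate: b→10 (≡-230 mod 60), so (30,-230,478)→(30,10,38)
−g: reduced (well bottom): (30,10,38) with a≤c, −a<b≤a
flip sign back: reduced form of g is (-30,-10,-38)
reduced forms (-30, -10, -38) vs (-30, -10, -38) ⇒ equivalent

yes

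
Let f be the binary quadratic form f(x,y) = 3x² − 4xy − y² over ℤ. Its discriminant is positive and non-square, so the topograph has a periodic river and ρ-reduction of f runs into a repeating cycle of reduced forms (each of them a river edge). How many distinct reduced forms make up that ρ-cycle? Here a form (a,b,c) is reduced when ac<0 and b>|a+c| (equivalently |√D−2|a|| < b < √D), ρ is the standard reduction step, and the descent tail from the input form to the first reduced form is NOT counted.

D = 28, ⌊√D⌋ = 5
descent: ρ → (-1,4,3)  [lands on river]
river: ρ → (3,2,-2)
river: ρ → (-2,2,3)
river: ρ → (3,4,-1)
ρ-cycle length = 4 (tail of 1 descent step not counted)

4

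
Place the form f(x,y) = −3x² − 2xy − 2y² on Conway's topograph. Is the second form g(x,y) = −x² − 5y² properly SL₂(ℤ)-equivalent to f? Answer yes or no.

D₁ = -20, D₂ = -20
f is negative-definite; reduce −f:
−f: flip: (3,2,2)→(2,-2,3)
−f: translate: b→2 (≡-2 mod 4), so (2,-2,3)→(2,2,3)
−f: reduced (well bottom): (2,2,3) with a≤c, −a<b≤a
flip sign back: reduced form of f is (-2,-2,-3)
g is negative-definite; reduce −g:
−g: reduced (well bottom): (1,0,5) with a≤c, −a<b≤a
flip sign back: reduced form of g is (-1,0,-5)
reduced forms (-2, -2, -3) vs (-1, 0, -5) ⇒ inequivalent

no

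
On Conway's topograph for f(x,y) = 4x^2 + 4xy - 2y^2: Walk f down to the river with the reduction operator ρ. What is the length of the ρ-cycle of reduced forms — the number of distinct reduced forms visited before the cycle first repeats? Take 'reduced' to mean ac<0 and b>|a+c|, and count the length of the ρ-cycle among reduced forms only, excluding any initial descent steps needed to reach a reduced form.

D = 48, ⌊√D⌋ = 6
river: ρ → (-2,4,4)
river: ρ → (4,4,-2)
ρ-cycle length = 2 (tail of 0 descent steps not counted)

2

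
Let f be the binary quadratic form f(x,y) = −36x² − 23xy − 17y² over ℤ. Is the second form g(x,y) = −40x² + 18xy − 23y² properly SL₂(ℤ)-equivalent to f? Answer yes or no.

D₁ = -1919, D₂ = -3356
discriminants differ ⇒ not SL₂(ℤ)-equivalent

no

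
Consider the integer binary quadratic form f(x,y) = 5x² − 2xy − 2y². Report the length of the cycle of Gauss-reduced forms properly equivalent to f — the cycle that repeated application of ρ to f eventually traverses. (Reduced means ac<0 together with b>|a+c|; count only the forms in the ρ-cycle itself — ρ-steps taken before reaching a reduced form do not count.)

D = 44, ⌊√D⌋ = 6
descent: ρ → (-2,6,1)  [lands on river]
river: ρ → (1,6,-2)
ρ-cycle length = 2 (tail of 1 descent step not counted)

2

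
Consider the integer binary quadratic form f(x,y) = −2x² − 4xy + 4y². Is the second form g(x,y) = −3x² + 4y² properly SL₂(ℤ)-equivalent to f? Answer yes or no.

D₁ = 48, D₂ = 48
river cycle of f (length 2): (4, 4, -2), (-2, 4, 4)
river cycle of g (length 2): (-3, 6, 1), (1, 6, -3)
cycles differ ⇒ inequivalent

no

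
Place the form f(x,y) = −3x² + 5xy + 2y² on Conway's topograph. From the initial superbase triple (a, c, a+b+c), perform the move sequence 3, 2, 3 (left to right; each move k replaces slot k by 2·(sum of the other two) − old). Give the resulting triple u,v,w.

start (-3,2,4) = (f(1,0),f(0,1),f(1,1))
replace slot 3: 2·((-3)+2) − 4 = -6 → (-3,2,-6)
replace slot 2: 2·((-3)+(-6)) − 2 = -20 → (-3,-20,-6)
replace slot 3: 2·((-3)+(-20)) − (-6) = -40 → (-3,-20,-40)

-3,-20,-40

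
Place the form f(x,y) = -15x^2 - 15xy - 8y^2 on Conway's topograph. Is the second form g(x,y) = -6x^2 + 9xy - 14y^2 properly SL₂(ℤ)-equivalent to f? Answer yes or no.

D₁ = -255, D₂ = -255
f is negative-definite; reduce −f:
−f: flip: (15,15,8)→(8,-15,15)
−f: translate: b→1 (≡-15 mod 16), so (8,-15,15)→(8,1,8)
−f: reduced (well bottom): (8,1,8) with a≤c, −a<b≤a
flip sign back: reduced form of f is (-8,-1,-8)
g is negative-definite; reduce −g:
−g: translate: b→3 (≡-9 mod 12), so (6,-9,14)→(6,3,11)
−g: reduced (well bottom): (6,3,11) with a≤c, −a<b≤a
flip sign back: reduced form of g is (-6,-3,-11)
reduced forms (-8, -1, -8) vs (-6, -3, -11) ⇒ inequivalent

no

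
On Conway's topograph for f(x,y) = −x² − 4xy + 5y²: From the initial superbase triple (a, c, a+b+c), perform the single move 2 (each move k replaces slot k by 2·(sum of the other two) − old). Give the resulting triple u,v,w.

start (-1,5,0) = (f(1,0),f(0,1),f(1,1))
replace slot 2: 2·((-1)+0) − 5 = -7 → (-1,-7,0)

-1,-7,0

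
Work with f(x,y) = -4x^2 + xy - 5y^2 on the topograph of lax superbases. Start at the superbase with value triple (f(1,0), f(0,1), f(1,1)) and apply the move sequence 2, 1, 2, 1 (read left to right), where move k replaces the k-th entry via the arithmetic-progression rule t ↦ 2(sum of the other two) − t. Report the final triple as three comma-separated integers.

start (-4,-5,-8) = (f(1,0),f(0,1),f(1,1))
replace slot 2: 2·((-4)+(-8)) − (-5) = -19 → (-4,-19,-8)
replace slot 1: 2·((-19)+(-8)) − (-4) = -50 → (-50,-19,-8)
replace slot 2: 2·((-50)+(-8)) − (-19) = -97 → (-50,-97,-8)
replace slot 1: 2·((-97)+(-8)) − (-50) = -160 → (-160,-97,-8)

-160,-97,-8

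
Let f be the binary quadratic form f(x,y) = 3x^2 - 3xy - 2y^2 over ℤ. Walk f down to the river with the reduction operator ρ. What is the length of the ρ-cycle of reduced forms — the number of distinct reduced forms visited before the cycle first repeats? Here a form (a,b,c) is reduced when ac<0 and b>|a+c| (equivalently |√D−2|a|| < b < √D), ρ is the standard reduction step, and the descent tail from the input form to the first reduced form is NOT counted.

D = 33, ⌊√D⌋ = 5
descent: ρ → (-2,3,3)  [lands on river]
river: ρ → (3,3,-2)
river: ρ → (-2,5,1)
river: ρ → (1,5,-2)
ρ-cycle length = 4 (tail of 1 descent step not counted)

4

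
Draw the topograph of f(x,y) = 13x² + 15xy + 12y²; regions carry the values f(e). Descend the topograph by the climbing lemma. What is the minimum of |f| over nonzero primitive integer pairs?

translate: b→-11 (≡15 mod 26), so (13,15,12)→(13,-11,10)
flip: (13,-11,10)→(10,11,13)
translate: b→-9 (≡11 mod 20), so (10,11,13)→(10,-9,12)
reduced (well bottom): (10,-9,12) with a≤c, −a<b≤a
well minimum = a = 10

10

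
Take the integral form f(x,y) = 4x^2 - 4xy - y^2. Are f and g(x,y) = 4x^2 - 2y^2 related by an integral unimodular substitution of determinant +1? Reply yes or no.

D₁ = 32, D₂ = 32
river cycle of f (length 2): (-1, 4, 4), (4, 4, -1)
river cycle of g (length 2): (-2, 4, 2), (2, 4, -2)
cycles differ ⇒ inequivalent

no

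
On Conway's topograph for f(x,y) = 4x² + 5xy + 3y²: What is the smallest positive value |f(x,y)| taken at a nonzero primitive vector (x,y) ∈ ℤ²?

translate: b→-3 (≡5 mod 8), so (4,5,3)→(4,-3,2)
flip: (4,-3,2)→(2,3,4)
translate: b→-1 (≡3 mod 4), so (2,3,4)→(2,-1,3)
reduced (well bottom): (2,-1,3) with a≤c, −a<b≤a
well minimum = a = 2

2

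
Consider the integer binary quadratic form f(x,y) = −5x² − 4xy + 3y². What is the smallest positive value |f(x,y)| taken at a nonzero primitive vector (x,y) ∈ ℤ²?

descent: ρ → (3,4,-5)  [lands on river]
river: ρ → (-5,6,2)
river: ρ → (2,6,-5)
river: ρ → (-5,4,3)
river: ρ → (3,8,-1)
river: ρ → (-1,8,3)
closes: descent 1, river 6
min |a| on river = 1

1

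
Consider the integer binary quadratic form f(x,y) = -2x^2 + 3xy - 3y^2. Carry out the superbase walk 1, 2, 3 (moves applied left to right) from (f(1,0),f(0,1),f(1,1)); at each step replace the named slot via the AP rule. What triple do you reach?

start (-2,-3,-2) = (f(1,0),f(0,1),f(1,1))
replace slot 1: 2·((-3)+(-2)) − (-2) = -8 → (-8,-3,-2)
replace slot 2: 2·((-8)+(-2)) − (-3) = -17 → (-8,-17,-2)
replace slot 3: 2·((-8)+(-17)) − (-2) = -48 → (-8,-17,-48)

-8,-17,-48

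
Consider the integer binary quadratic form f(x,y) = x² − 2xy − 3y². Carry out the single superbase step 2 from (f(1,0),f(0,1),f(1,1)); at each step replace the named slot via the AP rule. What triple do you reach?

start (1,-3,-4) = (f(1,0),f(0,1),f(1,1))
replace slot 2: 2·(1+(-4)) − (-3) = -3 → (1,-3,-4)

1,-3,-4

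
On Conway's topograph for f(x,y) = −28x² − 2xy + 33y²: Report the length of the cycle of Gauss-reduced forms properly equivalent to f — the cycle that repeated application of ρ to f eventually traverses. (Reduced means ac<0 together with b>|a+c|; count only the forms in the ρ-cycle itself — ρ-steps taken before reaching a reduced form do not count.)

D = 3700, ⌊√D⌋ = 60
descent: ρ → (33,2,-28)
descent: ρ → (-28,54,7)  [lands on river]
river: ρ → (7,58,-12)
river: ρ → (-12,38,47)
river: ρ → (47,56,-3)
river: ρ → (-3,58,28)
river: ρ → (28,54,-7)
river: ρ → (-7,58,12)
river: ρ → (12,38,-47)
river: ρ → (-47,56,3)
river: ρ → (3,58,-28)
ρ-cycle length = 10 (tail of 2 descent steps not counted)

10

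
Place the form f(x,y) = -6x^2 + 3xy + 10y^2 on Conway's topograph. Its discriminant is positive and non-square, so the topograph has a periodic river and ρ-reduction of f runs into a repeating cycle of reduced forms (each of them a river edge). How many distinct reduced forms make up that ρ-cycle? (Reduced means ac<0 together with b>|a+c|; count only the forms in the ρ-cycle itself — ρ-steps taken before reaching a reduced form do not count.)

D = 249, ⌊√D⌋ = 15
descent: ρ → (10,-3,-6)
descent: ρ → (-6,15,1)  [lands on river]
river: ρ → (1,15,-6)
river: ρ → (-6,9,7)
river: ρ → (7,5,-8)
river: ρ → (-8,11,4)
river: ρ → (4,13,-5)
river: ρ → (-5,7,10)
river: ρ → (10,13,-2)
river: ρ → (-2,15,3)
river: ρ → (3,15,-2)
river: ρ → (-2,13,10)
river: ρ → (10,7,-5)
river: ρ → (-5,13,4)
river: ρ → (4,11,-8)
river: ρ → (-8,5,7)
river: ρ → (7,9,-6)
ρ-cycle length = 16 (tail of 2 descent steps not counted)

16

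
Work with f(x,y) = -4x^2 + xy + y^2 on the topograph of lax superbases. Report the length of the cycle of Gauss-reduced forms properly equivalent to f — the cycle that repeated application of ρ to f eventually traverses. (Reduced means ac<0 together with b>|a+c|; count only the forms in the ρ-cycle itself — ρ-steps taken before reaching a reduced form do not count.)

D = 17, ⌊√D⌋ = 4
descent: ρ → (1,3,-2)  [lands on river]
river: ρ → (-2,1,2)
river: ρ → (2,3,-1)
river: ρ → (-1,3,2)
river: ρ → (2,1,-2)
river: ρ → (-2,3,1)
ρ-cycle length = 6 (tail of 1 descent step not counted)

6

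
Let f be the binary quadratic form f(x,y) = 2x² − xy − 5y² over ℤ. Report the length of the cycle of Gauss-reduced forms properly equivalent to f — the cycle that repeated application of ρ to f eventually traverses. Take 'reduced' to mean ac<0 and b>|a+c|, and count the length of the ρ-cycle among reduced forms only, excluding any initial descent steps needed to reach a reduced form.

D = 41, ⌊√D⌋ = 6
descent: ρ → (-5,1,2)
descent: ρ → (2,3,-4)  [lands on river]
river: ρ → (-4,5,1)
river: ρ → (1,5,-4)
river: ρ → (-4,3,2)
river: ρ → (2,5,-2)
river: ρ → (-2,3,4)
river: ρ → (4,5,-1)
river: ρ → (-1,5,4)
river: ρ → (4,3,-2)
river: ρ → (-2,5,2)
ρ-cycle length = 10 (tail of 2 descent steps not counted)

10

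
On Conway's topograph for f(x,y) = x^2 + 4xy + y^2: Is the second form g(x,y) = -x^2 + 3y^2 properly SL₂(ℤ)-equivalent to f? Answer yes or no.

D₁ = 12, D₂ = 12
river cycle of f (length 2): (1, 2, -2), (-2, 2, 1)
river cycle of g (length 2): (-1, 2, 2), (2, 2, -1)
cycles differ ⇒ inequivalent

no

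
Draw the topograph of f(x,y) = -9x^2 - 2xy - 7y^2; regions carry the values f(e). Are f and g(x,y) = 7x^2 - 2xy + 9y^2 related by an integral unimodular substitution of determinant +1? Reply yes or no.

D₁ = -248, D₂ = -248
f is negative-definite; reduce −f:
−f: flip: (9,2,7)→(7,-2,9)
−f: reduced (well bottom): (7,-2,9) with a≤c, −a<b≤a
flip sign back: reduced form of f is (-7,2,-9)
g: reduced (well bottom): (7,-2,9) with a≤c, −a<b≤a
reduced forms (-7, 2, -9) vs (7, -2, 9) ⇒ inequivalent

no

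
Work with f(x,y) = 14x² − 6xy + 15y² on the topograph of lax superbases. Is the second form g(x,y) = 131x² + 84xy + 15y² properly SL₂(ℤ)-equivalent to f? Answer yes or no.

D₁ = -804, D₂ = -804
f: reduced (well bottom): (14,-6,15) with a≤c, −a<b≤a
g: flip: (131,84,15)→(15,-84,131)
g: translate: b→6 (≡-84 mod 30), so (15,-84,131)→(15,6,14)
g: flip: (15,6,14)→(14,-6,15)
g: reduced (well bottom): (14,-6,15) with a≤c, −a<b≤a
reduced forms (14, -6, 15) vs (14, -6, 15) ⇒ equivalent

yes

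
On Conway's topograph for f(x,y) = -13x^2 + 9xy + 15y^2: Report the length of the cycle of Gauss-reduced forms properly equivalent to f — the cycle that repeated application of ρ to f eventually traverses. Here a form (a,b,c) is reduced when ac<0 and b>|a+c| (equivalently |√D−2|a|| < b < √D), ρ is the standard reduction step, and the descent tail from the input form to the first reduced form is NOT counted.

D = 861, ⌊√D⌋ = 29
river: ρ → (15,21,-7)
river: ρ → (-7,21,15)
river: ρ → (15,9,-13)
river: ρ → (-13,17,11)
river: ρ → (11,27,-3)
river: ρ → (-3,27,11)
river: ρ → (11,17,-13)
river: ρ → (-13,9,15)
ρ-cycle length = 8 (tail of 0 descent steps not counted)

8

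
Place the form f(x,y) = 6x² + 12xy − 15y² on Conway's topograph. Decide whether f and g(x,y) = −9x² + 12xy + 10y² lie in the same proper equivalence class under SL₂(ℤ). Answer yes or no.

D₁ = 504, D₂ = 504
river cycle of f (length 4): (-15, 18, 3), (3, 18, -15), (-15, 12, 6), (6, 12, -15)
river cycle of g (length 10): (10, 8, -11), (-11, 14, 7), (7, 14, -11), (-11, 8, 10), (10, 12, -9), (-9, 6, 13), (13, 20, -2), (-2, 20, 13), (13, 6, -9), (-9, 12, 10)
cycles differ ⇒ inequivalent

no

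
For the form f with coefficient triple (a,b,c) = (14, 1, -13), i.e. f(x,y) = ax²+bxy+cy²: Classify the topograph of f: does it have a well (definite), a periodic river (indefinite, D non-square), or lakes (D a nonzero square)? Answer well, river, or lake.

D = b²−4ac = 1² − 4·14·(-13) = 729
D = 27² is a perfect square ⇒ form factors over ℤ ⇒ lakes

lake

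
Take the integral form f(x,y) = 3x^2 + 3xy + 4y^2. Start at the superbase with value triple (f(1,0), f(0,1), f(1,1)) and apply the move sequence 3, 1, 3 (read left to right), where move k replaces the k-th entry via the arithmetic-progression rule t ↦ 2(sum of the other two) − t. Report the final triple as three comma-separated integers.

start (3,4,10) = (f(1,0),f(0,1),f(1,1))
replace slot 3: 2·(3+4) − 10 = 4 → (3,4,4)
replace slot 1: 2·(4+4) − 3 = 13 → (13,4,4)
replace slot 3: 2·(13+4) − 4 = 30 → (13,4,30)

13,4,30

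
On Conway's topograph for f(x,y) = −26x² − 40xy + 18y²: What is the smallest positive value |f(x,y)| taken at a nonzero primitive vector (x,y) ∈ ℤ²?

descent: ρ → (18,40,-26)  [lands on river]
river: ρ → (-26,12,32)
river: ρ → (32,52,-6)
river: ρ → (-6,56,14)
river: ρ → (14,56,-6)
river: ρ → (-6,52,32)
river: ρ → (32,12,-26)
river: ρ → (-26,40,18)
river: ρ → (18,32,-34)
river: ρ → (-34,36,16)
river: ρ → (16,28,-42)
river: ρ → (-42,56,2)
river: ρ → (2,56,-42)
river: ρ → (-42,28,16)
river: ρ → (16,36,-34)
river: ρ → (-34,32,18)
closes: descent 1, river 16
min |a| on river = 2

2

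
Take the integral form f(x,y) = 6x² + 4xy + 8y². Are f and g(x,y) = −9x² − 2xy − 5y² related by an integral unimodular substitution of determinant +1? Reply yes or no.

D₁ = -176, D₂ = -176
f: reduced (well bottom): (6,4,8) with a≤c, −a<b≤a
g is negative-definite; reduce −g:
−g: flip: (9,2,5)→(5,-2,9)
−g: reduced (well bottom): (5,-2,9) with a≤c, −a<b≤a
flip sign back: reduced form of g is (-5,2,-9)
reduced forms (6, 4, 8) vs (-5, 2, -9) ⇒ inequivalent

no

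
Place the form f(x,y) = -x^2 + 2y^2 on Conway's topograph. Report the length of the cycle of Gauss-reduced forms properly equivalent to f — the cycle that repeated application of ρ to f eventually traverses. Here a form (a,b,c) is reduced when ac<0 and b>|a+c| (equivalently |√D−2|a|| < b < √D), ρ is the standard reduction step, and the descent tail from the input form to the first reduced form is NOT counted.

D = 8, ⌊√D⌋ = 2
descent: ρ → (2,0,-1)
descent: ρ → (-1,2,1)  [lands on river]
river: ρ → (1,2,-1)
ρ-cycle length = 2 (tail of 2 descent steps not counted)

2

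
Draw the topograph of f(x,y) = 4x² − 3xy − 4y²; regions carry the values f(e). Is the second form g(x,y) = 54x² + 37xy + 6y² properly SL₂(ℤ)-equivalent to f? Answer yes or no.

D₁ = 73, D₂ = 73
river cycle of f (length 18): (-4, 3, 4), (4, 5, -3), (-3, 7, 2), (2, 5, -6), (-6, 7, 1), (1, 7, -6), (-6, 5, 2), (2, 7, -3), (-3, 5, 4), (4, 3, -4), … (8 more)
river cycle of g (length 18): (-3, 7, 2), (2, 5, -6), (-6, 7, 1), (1, 7, -6), (-6, 5, 2), (2, 7, -3), (-3, 5, 4), (4, 3, -4), (-4, 5, 3), (3, 7, -2), … (8 more)
cycles coincide ⇒ equivalent

yes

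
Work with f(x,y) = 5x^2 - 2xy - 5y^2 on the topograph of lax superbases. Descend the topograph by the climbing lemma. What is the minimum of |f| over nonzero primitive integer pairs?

descent: ρ → (-5,2,5)  [lands on river]
river: ρ → (5,8,-2)
river: ρ → (-2,8,5)
river: ρ → (5,2,-5)
river: ρ → (-5,8,2)
river: ρ → (2,8,-5)
closes: descent 1, river 6
min |a| on river = 2

2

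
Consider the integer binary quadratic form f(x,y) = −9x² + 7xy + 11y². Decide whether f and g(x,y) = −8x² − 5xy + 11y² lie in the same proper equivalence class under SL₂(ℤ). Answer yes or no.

D₁ = 445, D₂ = 377
discriminants differ ⇒ not SL₂(ℤ)-equivalent

no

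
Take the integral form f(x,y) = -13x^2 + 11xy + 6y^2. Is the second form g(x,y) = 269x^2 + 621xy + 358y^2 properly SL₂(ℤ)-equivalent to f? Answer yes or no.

D₁ = 433, D₂ = 433
river cycle of f (length 46): (6, 13, -11), (-11, 9, 8), (8, 7, -12), (-12, 17, 3), (3, 19, -6), (-6, 17, 6), (6, 19, -3), (-3, 17, 12), (12, 7, -8), (-8, 9, 11), … (36 more)
river cycle of g (length 46): (6, 13, -11), (-11, 9, 8), (8, 7, -12), (-12, 17, 3), (3, 19, -6), (-6, 17, 6), (6, 19, -3), (-3, 17, 12), (12, 7, -8), (-8, 9, 11), … (36 more)
cycles coincide ⇒ equivalent

yes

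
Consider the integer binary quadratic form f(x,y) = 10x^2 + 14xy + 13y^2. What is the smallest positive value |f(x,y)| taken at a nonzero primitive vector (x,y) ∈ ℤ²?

translate: b→-6 (≡14 mod 20), so (10,14,13)→(10,-6,9)
flip: (10,-6,9)→(9,6,10)
reduced (well bottom): (9,6,10) with a≤c, −a<b≤a
well minimum = a = 9

9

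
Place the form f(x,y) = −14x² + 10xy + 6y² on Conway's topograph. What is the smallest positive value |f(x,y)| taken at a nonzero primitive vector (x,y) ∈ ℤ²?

river: ρ → (6,14,-10)
river: ρ → (-10,6,10)
river: ρ → (10,14,-6)
river: ρ → (-6,10,14)
river: ρ → (14,18,-2)
river: ρ → (-2,18,14)
river: ρ → (14,10,-6)
river: ρ → (-6,14,10)
river: ρ → (10,6,-10)
river: ρ → (-10,14,6)
river: ρ → (6,10,-14)
river: ρ → (-14,18,2)
river: ρ → (2,18,-14)
river: ρ → (-14,10,6)
closes: descent 0, river 14
min |a| on river = 2

2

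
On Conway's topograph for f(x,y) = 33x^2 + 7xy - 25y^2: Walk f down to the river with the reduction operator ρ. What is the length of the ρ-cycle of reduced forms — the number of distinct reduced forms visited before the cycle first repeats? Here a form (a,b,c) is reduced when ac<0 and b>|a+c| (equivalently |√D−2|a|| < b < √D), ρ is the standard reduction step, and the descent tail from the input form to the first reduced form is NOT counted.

D = 3349, ⌊√D⌋ = 57
descent: ρ → (-25,43,15)  [lands on river]
river: ρ → (15,47,-19)
river: ρ → (-19,29,33)
river: ρ → (33,37,-15)
river: ρ → (-15,53,9)
river: ρ → (9,55,-9)
river: ρ → (-9,53,15)
river: ρ → (15,37,-33)
river: ρ → (-33,29,19)
river: ρ → (19,47,-15)
river: ρ → (-15,43,25)
river: ρ → (25,57,-1)
river: ρ → (-1,57,25)
river: ρ → (25,43,-15)
river: ρ → (-15,47,19)
river: ρ → (19,29,-33)
river: ρ → (-33,37,15)
river: ρ → (15,53,-9)
river: ρ → (-9,55,9)
river: ρ → (9,53,-15)
river: ρ → (-15,37,33)
river: ρ → (33,29,-19)
river: ρ → (-19,47,15)
river: ρ → (15,43,-25)
river: ρ → (-25,57,1)
river: ρ → (1,57,-25)
ρ-cycle length = 26 (tail of 1 descent step not counted)

26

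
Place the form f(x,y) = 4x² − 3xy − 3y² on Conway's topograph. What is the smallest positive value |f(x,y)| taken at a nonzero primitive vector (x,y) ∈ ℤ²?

descent: ρ → (-3,3,4)  [lands on river]
river: ρ → (4,5,-2)
river: ρ → (-2,7,1)
river: ρ → (1,7,-2)
river: ρ → (-2,5,4)
river: ρ → (4,3,-3)
closes: descent 1, river 6
min |a| on river = 1

1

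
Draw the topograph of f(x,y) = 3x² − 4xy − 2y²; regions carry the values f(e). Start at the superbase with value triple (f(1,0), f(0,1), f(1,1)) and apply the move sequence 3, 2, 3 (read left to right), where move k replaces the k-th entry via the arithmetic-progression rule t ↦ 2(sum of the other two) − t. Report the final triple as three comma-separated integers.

start (3,-2,-3) = (f(1,0),f(0,1),f(1,1))
replace slot 3: 2·(3+(-2)) − (-3) = 5 → (3,-2,5)
replace slot 2: 2·(3+5) − (-2) = 18 → (3,18,5)
replace slot 3: 2·(3+18) − 5 = 37 → (3,18,37)

3,18,37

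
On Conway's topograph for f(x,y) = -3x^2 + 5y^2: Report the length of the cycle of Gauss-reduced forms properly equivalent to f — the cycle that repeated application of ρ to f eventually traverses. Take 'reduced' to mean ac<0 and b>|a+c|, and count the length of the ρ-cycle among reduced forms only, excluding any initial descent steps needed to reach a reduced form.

D = 60, ⌊√D⌋ = 7
descent: ρ → (5,0,-3)
descent: ρ → (-3,6,2)  [lands on river]
river: ρ → (2,6,-3)
ρ-cycle length = 2 (tail of 2 descent steps not counted)

2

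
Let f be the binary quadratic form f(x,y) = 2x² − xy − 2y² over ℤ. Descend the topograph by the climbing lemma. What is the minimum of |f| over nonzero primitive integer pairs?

descent: ρ → (-2,1,2)  [lands on river]
river: ρ → (2,3,-1)
river: ρ → (-1,3,2)
river: ρ → (2,1,-2)
river: ρ → (-2,3,1)
river: ρ → (1,3,-2)
closes: descent 1, river 6
min |a| on river = 1

1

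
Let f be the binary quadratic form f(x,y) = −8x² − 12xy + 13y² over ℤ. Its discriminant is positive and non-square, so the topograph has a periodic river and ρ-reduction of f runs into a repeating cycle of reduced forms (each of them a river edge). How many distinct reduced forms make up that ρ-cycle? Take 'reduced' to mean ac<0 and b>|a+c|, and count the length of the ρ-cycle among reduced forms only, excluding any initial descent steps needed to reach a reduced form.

D = 560, ⌊√D⌋ = 23
descent: ρ → (13,12,-8)  [lands on river]
river: ρ → (-8,20,5)
river: ρ → (5,20,-8)
river: ρ → (-8,12,13)
river: ρ → (13,14,-7)
river: ρ → (-7,14,13)
ρ-cycle length = 6 (tail of 1 descent step not counted)

6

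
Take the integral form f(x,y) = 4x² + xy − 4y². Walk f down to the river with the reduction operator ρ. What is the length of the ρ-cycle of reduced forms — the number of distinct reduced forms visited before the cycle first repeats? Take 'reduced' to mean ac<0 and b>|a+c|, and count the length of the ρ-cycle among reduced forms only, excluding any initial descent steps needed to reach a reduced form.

D = 65, ⌊√D⌋ = 8
river: ρ → (-4,7,1)
river: ρ → (1,7,-4)
river: ρ → (-4,1,4)
river: ρ → (4,7,-1)
river: ρ → (-1,7,4)
river: ρ → (4,1,-4)
ρ-cycle length = 6 (tail of 0 descent steps not counted)

6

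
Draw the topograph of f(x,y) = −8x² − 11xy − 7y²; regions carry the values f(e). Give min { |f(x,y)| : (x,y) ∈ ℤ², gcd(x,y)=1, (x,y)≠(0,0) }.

translate: b→-5 (≡11 mod 16), so (8,11,7)→(8,-5,4)
flip: (8,-5,4)→(4,5,8)
translate: b→-3 (≡5 mod 8), so (4,5,8)→(4,-3,7)
reduced (well bottom): (4,-3,7) with a≤c, −a<b≤a
well minimum |f| = |-4| = 4 (negative-definite)

4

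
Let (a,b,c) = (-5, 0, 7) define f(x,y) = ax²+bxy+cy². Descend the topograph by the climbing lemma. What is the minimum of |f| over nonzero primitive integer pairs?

descent: ρ → (7,0,-5)
descent: ρ → (-5,10,2)  [lands on river]
river: ρ → (2,10,-5)
closes: descent 2, river 2
min |a| on river = 2

2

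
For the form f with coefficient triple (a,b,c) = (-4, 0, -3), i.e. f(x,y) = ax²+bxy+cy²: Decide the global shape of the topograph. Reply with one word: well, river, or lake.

D = b²−4ac = 0² − 4·(-4)·(-3) = -48
D < 0 ⇒ definite ⇒ every region one sign ⇒ single well

well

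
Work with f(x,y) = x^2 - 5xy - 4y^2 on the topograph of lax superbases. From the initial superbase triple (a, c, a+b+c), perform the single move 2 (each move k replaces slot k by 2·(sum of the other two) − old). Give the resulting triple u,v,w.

start (1,-4,-8) = (f(1,0),f(0,1),f(1,1))
replace slot 2: 2·(1+(-8)) − (-4) = -10 → (1,-10,-8)

1,-10,-8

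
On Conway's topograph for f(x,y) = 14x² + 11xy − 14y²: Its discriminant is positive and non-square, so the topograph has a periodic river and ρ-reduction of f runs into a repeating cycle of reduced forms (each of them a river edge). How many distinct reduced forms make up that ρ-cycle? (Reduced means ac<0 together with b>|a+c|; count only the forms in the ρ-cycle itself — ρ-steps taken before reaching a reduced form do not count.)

D = 905, ⌊√D⌋ = 30
river: ρ → (-14,17,11)
river: ρ → (11,27,-4)
river: ρ → (-4,29,4)
river: ρ → (4,27,-11)
river: ρ → (-11,17,14)
river: ρ → (14,11,-14)
ρ-cycle length = 6 (tail of 0 descent steps not counted)

6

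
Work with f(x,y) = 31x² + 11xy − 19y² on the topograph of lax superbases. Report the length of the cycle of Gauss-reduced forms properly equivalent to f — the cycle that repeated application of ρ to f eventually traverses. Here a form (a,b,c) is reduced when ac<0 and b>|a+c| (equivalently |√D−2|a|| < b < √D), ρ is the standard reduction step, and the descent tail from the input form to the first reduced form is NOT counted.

D = 2477, ⌊√D⌋ = 49
descent: ρ → (-19,27,23)  [lands on river]
river: ρ → (23,19,-23)
river: ρ → (-23,27,19)
river: ρ → (19,49,-1)
river: ρ → (-1,49,19)
river: ρ → (19,27,-23)
river: ρ → (-23,19,23)
river: ρ → (23,27,-19)
river: ρ → (-19,49,1)
river: ρ → (1,49,-19)
ρ-cycle length = 10 (tail of 1 descent step not counted)

10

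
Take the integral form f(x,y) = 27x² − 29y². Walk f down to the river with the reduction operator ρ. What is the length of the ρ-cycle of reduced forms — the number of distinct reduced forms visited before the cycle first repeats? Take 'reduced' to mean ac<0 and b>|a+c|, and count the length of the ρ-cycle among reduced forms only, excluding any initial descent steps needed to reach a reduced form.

D = 3132, ⌊√D⌋ = 55
descent: ρ → (-29,0,27)
descent: ρ → (27,54,-2)  [lands on river]
river: ρ → (-2,54,27)
ρ-cycle length = 2 (tail of 2 descent steps not counted)

2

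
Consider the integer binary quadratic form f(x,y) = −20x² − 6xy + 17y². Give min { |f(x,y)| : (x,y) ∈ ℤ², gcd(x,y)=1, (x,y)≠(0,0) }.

descent: ρ → (17,6,-20)  [lands on river]
river: ρ → (-20,34,3)
river: ρ → (3,32,-31)
river: ρ → (-31,30,4)
river: ρ → (4,34,-15)
river: ρ → (-15,26,12)
river: ρ → (12,22,-19)
river: ρ → (-19,16,15)
river: ρ → (15,14,-20)
river: ρ → (-20,26,9)
river: ρ → (9,28,-17)
river: ρ → (-17,6,20)
river: ρ → (20,34,-3)
river: ρ → (-3,32,31)
river: ρ → (31,30,-4)
river: ρ → (-4,34,15)
river: ρ → (15,26,-12)
river: ρ → (-12,22,19)
river: ρ → (19,16,-15)
river: ρ → (-15,14,20)
river: ρ → (20,26,-9)
river: ρ → (-9,28,17)
closes: descent 1, river 22
min |a| on river = 3

3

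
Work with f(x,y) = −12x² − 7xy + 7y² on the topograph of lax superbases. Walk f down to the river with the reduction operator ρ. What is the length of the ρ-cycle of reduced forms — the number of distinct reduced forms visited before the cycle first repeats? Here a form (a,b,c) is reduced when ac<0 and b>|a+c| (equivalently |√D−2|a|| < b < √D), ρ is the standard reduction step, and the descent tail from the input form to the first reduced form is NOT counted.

D = 385, ⌊√D⌋ = 19
descent: ρ → (7,7,-12)  [lands on river]
river: ρ → (-12,17,2)
river: ρ → (2,19,-3)
river: ρ → (-3,17,8)
river: ρ → (8,15,-5)
river: ρ → (-5,15,8)
river: ρ → (8,17,-3)
river: ρ → (-3,19,2)
river: ρ → (2,17,-12)
river: ρ → (-12,7,7)
ρ-cycle length = 10 (tail of 1 descent step not counted)

10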